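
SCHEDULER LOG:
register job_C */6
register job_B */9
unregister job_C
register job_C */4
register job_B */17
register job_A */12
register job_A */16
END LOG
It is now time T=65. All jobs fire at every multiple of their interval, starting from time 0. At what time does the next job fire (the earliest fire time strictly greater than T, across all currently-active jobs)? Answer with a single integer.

Answer: 68

Derivation:
Op 1: register job_C */6 -> active={job_C:*/6}
Op 2: register job_B */9 -> active={job_B:*/9, job_C:*/6}
Op 3: unregister job_C -> active={job_B:*/9}
Op 4: register job_C */4 -> active={job_B:*/9, job_C:*/4}
Op 5: register job_B */17 -> active={job_B:*/17, job_C:*/4}
Op 6: register job_A */12 -> active={job_A:*/12, job_B:*/17, job_C:*/4}
Op 7: register job_A */16 -> active={job_A:*/16, job_B:*/17, job_C:*/4}
  job_A: interval 16, next fire after T=65 is 80
  job_B: interval 17, next fire after T=65 is 68
  job_C: interval 4, next fire after T=65 is 68
Earliest fire time = 68 (job job_B)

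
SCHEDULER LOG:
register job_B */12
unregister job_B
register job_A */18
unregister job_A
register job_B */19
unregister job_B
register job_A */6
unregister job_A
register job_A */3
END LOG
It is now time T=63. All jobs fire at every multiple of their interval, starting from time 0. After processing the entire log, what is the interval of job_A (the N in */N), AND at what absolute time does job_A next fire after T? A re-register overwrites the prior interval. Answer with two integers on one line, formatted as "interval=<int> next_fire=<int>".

Op 1: register job_B */12 -> active={job_B:*/12}
Op 2: unregister job_B -> active={}
Op 3: register job_A */18 -> active={job_A:*/18}
Op 4: unregister job_A -> active={}
Op 5: register job_B */19 -> active={job_B:*/19}
Op 6: unregister job_B -> active={}
Op 7: register job_A */6 -> active={job_A:*/6}
Op 8: unregister job_A -> active={}
Op 9: register job_A */3 -> active={job_A:*/3}
Final interval of job_A = 3
Next fire of job_A after T=63: (63//3+1)*3 = 66

Answer: interval=3 next_fire=66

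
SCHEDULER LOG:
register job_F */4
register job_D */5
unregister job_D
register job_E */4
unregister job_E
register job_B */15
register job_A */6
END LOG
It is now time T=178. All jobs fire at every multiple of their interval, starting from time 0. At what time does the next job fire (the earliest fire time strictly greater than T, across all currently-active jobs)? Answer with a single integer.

Answer: 180

Derivation:
Op 1: register job_F */4 -> active={job_F:*/4}
Op 2: register job_D */5 -> active={job_D:*/5, job_F:*/4}
Op 3: unregister job_D -> active={job_F:*/4}
Op 4: register job_E */4 -> active={job_E:*/4, job_F:*/4}
Op 5: unregister job_E -> active={job_F:*/4}
Op 6: register job_B */15 -> active={job_B:*/15, job_F:*/4}
Op 7: register job_A */6 -> active={job_A:*/6, job_B:*/15, job_F:*/4}
  job_A: interval 6, next fire after T=178 is 180
  job_B: interval 15, next fire after T=178 is 180
  job_F: interval 4, next fire after T=178 is 180
Earliest fire time = 180 (job job_A)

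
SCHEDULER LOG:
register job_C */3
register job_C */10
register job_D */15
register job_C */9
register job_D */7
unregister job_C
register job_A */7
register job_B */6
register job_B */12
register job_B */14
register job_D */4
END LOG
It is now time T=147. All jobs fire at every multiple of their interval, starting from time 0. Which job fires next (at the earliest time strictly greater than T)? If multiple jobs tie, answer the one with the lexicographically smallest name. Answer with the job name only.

Op 1: register job_C */3 -> active={job_C:*/3}
Op 2: register job_C */10 -> active={job_C:*/10}
Op 3: register job_D */15 -> active={job_C:*/10, job_D:*/15}
Op 4: register job_C */9 -> active={job_C:*/9, job_D:*/15}
Op 5: register job_D */7 -> active={job_C:*/9, job_D:*/7}
Op 6: unregister job_C -> active={job_D:*/7}
Op 7: register job_A */7 -> active={job_A:*/7, job_D:*/7}
Op 8: register job_B */6 -> active={job_A:*/7, job_B:*/6, job_D:*/7}
Op 9: register job_B */12 -> active={job_A:*/7, job_B:*/12, job_D:*/7}
Op 10: register job_B */14 -> active={job_A:*/7, job_B:*/14, job_D:*/7}
Op 11: register job_D */4 -> active={job_A:*/7, job_B:*/14, job_D:*/4}
  job_A: interval 7, next fire after T=147 is 154
  job_B: interval 14, next fire after T=147 is 154
  job_D: interval 4, next fire after T=147 is 148
Earliest = 148, winner (lex tiebreak) = job_D

Answer: job_D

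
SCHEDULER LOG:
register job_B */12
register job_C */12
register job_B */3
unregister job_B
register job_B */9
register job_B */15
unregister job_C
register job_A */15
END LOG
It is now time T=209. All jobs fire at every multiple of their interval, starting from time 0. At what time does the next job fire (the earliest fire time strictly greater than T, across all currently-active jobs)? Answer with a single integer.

Op 1: register job_B */12 -> active={job_B:*/12}
Op 2: register job_C */12 -> active={job_B:*/12, job_C:*/12}
Op 3: register job_B */3 -> active={job_B:*/3, job_C:*/12}
Op 4: unregister job_B -> active={job_C:*/12}
Op 5: register job_B */9 -> active={job_B:*/9, job_C:*/12}
Op 6: register job_B */15 -> active={job_B:*/15, job_C:*/12}
Op 7: unregister job_C -> active={job_B:*/15}
Op 8: register job_A */15 -> active={job_A:*/15, job_B:*/15}
  job_A: interval 15, next fire after T=209 is 210
  job_B: interval 15, next fire after T=209 is 210
Earliest fire time = 210 (job job_A)

Answer: 210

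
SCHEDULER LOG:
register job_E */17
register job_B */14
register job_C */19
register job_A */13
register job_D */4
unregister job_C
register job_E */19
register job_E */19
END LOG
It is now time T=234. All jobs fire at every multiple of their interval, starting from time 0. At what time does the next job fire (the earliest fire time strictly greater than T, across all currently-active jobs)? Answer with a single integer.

Op 1: register job_E */17 -> active={job_E:*/17}
Op 2: register job_B */14 -> active={job_B:*/14, job_E:*/17}
Op 3: register job_C */19 -> active={job_B:*/14, job_C:*/19, job_E:*/17}
Op 4: register job_A */13 -> active={job_A:*/13, job_B:*/14, job_C:*/19, job_E:*/17}
Op 5: register job_D */4 -> active={job_A:*/13, job_B:*/14, job_C:*/19, job_D:*/4, job_E:*/17}
Op 6: unregister job_C -> active={job_A:*/13, job_B:*/14, job_D:*/4, job_E:*/17}
Op 7: register job_E */19 -> active={job_A:*/13, job_B:*/14, job_D:*/4, job_E:*/19}
Op 8: register job_E */19 -> active={job_A:*/13, job_B:*/14, job_D:*/4, job_E:*/19}
  job_A: interval 13, next fire after T=234 is 247
  job_B: interval 14, next fire after T=234 is 238
  job_D: interval 4, next fire after T=234 is 236
  job_E: interval 19, next fire after T=234 is 247
Earliest fire time = 236 (job job_D)

Answer: 236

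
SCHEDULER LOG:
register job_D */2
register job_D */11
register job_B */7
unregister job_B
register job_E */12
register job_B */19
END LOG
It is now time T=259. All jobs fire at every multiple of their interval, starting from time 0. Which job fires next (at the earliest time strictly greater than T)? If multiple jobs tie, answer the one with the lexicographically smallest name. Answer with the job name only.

Answer: job_D

Derivation:
Op 1: register job_D */2 -> active={job_D:*/2}
Op 2: register job_D */11 -> active={job_D:*/11}
Op 3: register job_B */7 -> active={job_B:*/7, job_D:*/11}
Op 4: unregister job_B -> active={job_D:*/11}
Op 5: register job_E */12 -> active={job_D:*/11, job_E:*/12}
Op 6: register job_B */19 -> active={job_B:*/19, job_D:*/11, job_E:*/12}
  job_B: interval 19, next fire after T=259 is 266
  job_D: interval 11, next fire after T=259 is 264
  job_E: interval 12, next fire after T=259 is 264
Earliest = 264, winner (lex tiebreak) = job_D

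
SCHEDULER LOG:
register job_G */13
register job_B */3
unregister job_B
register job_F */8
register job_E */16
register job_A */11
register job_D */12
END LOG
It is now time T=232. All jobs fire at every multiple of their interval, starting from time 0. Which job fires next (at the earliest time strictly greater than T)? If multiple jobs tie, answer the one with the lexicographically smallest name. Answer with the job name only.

Op 1: register job_G */13 -> active={job_G:*/13}
Op 2: register job_B */3 -> active={job_B:*/3, job_G:*/13}
Op 3: unregister job_B -> active={job_G:*/13}
Op 4: register job_F */8 -> active={job_F:*/8, job_G:*/13}
Op 5: register job_E */16 -> active={job_E:*/16, job_F:*/8, job_G:*/13}
Op 6: register job_A */11 -> active={job_A:*/11, job_E:*/16, job_F:*/8, job_G:*/13}
Op 7: register job_D */12 -> active={job_A:*/11, job_D:*/12, job_E:*/16, job_F:*/8, job_G:*/13}
  job_A: interval 11, next fire after T=232 is 242
  job_D: interval 12, next fire after T=232 is 240
  job_E: interval 16, next fire after T=232 is 240
  job_F: interval 8, next fire after T=232 is 240
  job_G: interval 13, next fire after T=232 is 234
Earliest = 234, winner (lex tiebreak) = job_G

Answer: job_G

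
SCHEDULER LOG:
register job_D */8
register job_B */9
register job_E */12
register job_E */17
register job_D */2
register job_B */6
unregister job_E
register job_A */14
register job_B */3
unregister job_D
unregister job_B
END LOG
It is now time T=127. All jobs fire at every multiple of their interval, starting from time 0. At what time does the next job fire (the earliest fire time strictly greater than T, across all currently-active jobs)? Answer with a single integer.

Op 1: register job_D */8 -> active={job_D:*/8}
Op 2: register job_B */9 -> active={job_B:*/9, job_D:*/8}
Op 3: register job_E */12 -> active={job_B:*/9, job_D:*/8, job_E:*/12}
Op 4: register job_E */17 -> active={job_B:*/9, job_D:*/8, job_E:*/17}
Op 5: register job_D */2 -> active={job_B:*/9, job_D:*/2, job_E:*/17}
Op 6: register job_B */6 -> active={job_B:*/6, job_D:*/2, job_E:*/17}
Op 7: unregister job_E -> active={job_B:*/6, job_D:*/2}
Op 8: register job_A */14 -> active={job_A:*/14, job_B:*/6, job_D:*/2}
Op 9: register job_B */3 -> active={job_A:*/14, job_B:*/3, job_D:*/2}
Op 10: unregister job_D -> active={job_A:*/14, job_B:*/3}
Op 11: unregister job_B -> active={job_A:*/14}
  job_A: interval 14, next fire after T=127 is 140
Earliest fire time = 140 (job job_A)

Answer: 140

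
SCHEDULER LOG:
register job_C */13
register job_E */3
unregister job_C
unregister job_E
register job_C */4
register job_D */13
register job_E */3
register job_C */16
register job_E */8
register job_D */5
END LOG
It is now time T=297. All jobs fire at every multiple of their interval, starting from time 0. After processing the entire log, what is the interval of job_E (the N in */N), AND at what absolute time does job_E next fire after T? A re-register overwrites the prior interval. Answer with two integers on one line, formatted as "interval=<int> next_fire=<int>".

Answer: interval=8 next_fire=304

Derivation:
Op 1: register job_C */13 -> active={job_C:*/13}
Op 2: register job_E */3 -> active={job_C:*/13, job_E:*/3}
Op 3: unregister job_C -> active={job_E:*/3}
Op 4: unregister job_E -> active={}
Op 5: register job_C */4 -> active={job_C:*/4}
Op 6: register job_D */13 -> active={job_C:*/4, job_D:*/13}
Op 7: register job_E */3 -> active={job_C:*/4, job_D:*/13, job_E:*/3}
Op 8: register job_C */16 -> active={job_C:*/16, job_D:*/13, job_E:*/3}
Op 9: register job_E */8 -> active={job_C:*/16, job_D:*/13, job_E:*/8}
Op 10: register job_D */5 -> active={job_C:*/16, job_D:*/5, job_E:*/8}
Final interval of job_E = 8
Next fire of job_E after T=297: (297//8+1)*8 = 304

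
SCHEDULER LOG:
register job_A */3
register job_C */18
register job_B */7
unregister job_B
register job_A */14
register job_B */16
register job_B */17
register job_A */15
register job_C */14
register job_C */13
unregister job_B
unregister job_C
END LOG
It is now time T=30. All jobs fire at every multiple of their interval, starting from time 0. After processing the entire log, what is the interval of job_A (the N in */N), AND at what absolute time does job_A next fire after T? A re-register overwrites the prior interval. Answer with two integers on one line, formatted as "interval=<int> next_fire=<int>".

Op 1: register job_A */3 -> active={job_A:*/3}
Op 2: register job_C */18 -> active={job_A:*/3, job_C:*/18}
Op 3: register job_B */7 -> active={job_A:*/3, job_B:*/7, job_C:*/18}
Op 4: unregister job_B -> active={job_A:*/3, job_C:*/18}
Op 5: register job_A */14 -> active={job_A:*/14, job_C:*/18}
Op 6: register job_B */16 -> active={job_A:*/14, job_B:*/16, job_C:*/18}
Op 7: register job_B */17 -> active={job_A:*/14, job_B:*/17, job_C:*/18}
Op 8: register job_A */15 -> active={job_A:*/15, job_B:*/17, job_C:*/18}
Op 9: register job_C */14 -> active={job_A:*/15, job_B:*/17, job_C:*/14}
Op 10: register job_C */13 -> active={job_A:*/15, job_B:*/17, job_C:*/13}
Op 11: unregister job_B -> active={job_A:*/15, job_C:*/13}
Op 12: unregister job_C -> active={job_A:*/15}
Final interval of job_A = 15
Next fire of job_A after T=30: (30//15+1)*15 = 45

Answer: interval=15 next_fire=45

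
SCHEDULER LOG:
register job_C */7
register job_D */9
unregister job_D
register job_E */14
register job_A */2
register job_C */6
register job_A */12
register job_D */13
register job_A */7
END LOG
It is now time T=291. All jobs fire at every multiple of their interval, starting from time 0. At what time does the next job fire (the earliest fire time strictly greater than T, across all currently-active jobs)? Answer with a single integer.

Op 1: register job_C */7 -> active={job_C:*/7}
Op 2: register job_D */9 -> active={job_C:*/7, job_D:*/9}
Op 3: unregister job_D -> active={job_C:*/7}
Op 4: register job_E */14 -> active={job_C:*/7, job_E:*/14}
Op 5: register job_A */2 -> active={job_A:*/2, job_C:*/7, job_E:*/14}
Op 6: register job_C */6 -> active={job_A:*/2, job_C:*/6, job_E:*/14}
Op 7: register job_A */12 -> active={job_A:*/12, job_C:*/6, job_E:*/14}
Op 8: register job_D */13 -> active={job_A:*/12, job_C:*/6, job_D:*/13, job_E:*/14}
Op 9: register job_A */7 -> active={job_A:*/7, job_C:*/6, job_D:*/13, job_E:*/14}
  job_A: interval 7, next fire after T=291 is 294
  job_C: interval 6, next fire after T=291 is 294
  job_D: interval 13, next fire after T=291 is 299
  job_E: interval 14, next fire after T=291 is 294
Earliest fire time = 294 (job job_A)

Answer: 294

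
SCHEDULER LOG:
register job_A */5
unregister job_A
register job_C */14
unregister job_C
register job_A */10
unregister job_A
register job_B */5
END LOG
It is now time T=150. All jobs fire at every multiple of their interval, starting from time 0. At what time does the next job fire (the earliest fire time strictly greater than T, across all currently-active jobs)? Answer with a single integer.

Answer: 155

Derivation:
Op 1: register job_A */5 -> active={job_A:*/5}
Op 2: unregister job_A -> active={}
Op 3: register job_C */14 -> active={job_C:*/14}
Op 4: unregister job_C -> active={}
Op 5: register job_A */10 -> active={job_A:*/10}
Op 6: unregister job_A -> active={}
Op 7: register job_B */5 -> active={job_B:*/5}
  job_B: interval 5, next fire after T=150 is 155
Earliest fire time = 155 (job job_B)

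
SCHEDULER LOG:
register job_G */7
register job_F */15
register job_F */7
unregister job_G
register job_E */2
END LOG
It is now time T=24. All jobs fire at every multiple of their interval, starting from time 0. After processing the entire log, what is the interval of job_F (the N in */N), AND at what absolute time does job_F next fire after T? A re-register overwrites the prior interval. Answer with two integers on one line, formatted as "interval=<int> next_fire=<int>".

Op 1: register job_G */7 -> active={job_G:*/7}
Op 2: register job_F */15 -> active={job_F:*/15, job_G:*/7}
Op 3: register job_F */7 -> active={job_F:*/7, job_G:*/7}
Op 4: unregister job_G -> active={job_F:*/7}
Op 5: register job_E */2 -> active={job_E:*/2, job_F:*/7}
Final interval of job_F = 7
Next fire of job_F after T=24: (24//7+1)*7 = 28

Answer: interval=7 next_fire=28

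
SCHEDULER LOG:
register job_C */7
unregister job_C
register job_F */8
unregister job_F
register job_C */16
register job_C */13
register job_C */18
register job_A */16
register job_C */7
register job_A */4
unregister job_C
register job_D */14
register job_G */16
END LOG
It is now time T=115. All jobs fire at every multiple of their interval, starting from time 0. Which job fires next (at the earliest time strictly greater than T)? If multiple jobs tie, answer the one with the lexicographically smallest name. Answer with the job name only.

Answer: job_A

Derivation:
Op 1: register job_C */7 -> active={job_C:*/7}
Op 2: unregister job_C -> active={}
Op 3: register job_F */8 -> active={job_F:*/8}
Op 4: unregister job_F -> active={}
Op 5: register job_C */16 -> active={job_C:*/16}
Op 6: register job_C */13 -> active={job_C:*/13}
Op 7: register job_C */18 -> active={job_C:*/18}
Op 8: register job_A */16 -> active={job_A:*/16, job_C:*/18}
Op 9: register job_C */7 -> active={job_A:*/16, job_C:*/7}
Op 10: register job_A */4 -> active={job_A:*/4, job_C:*/7}
Op 11: unregister job_C -> active={job_A:*/4}
Op 12: register job_D */14 -> active={job_A:*/4, job_D:*/14}
Op 13: register job_G */16 -> active={job_A:*/4, job_D:*/14, job_G:*/16}
  job_A: interval 4, next fire after T=115 is 116
  job_D: interval 14, next fire after T=115 is 126
  job_G: interval 16, next fire after T=115 is 128
Earliest = 116, winner (lex tiebreak) = job_A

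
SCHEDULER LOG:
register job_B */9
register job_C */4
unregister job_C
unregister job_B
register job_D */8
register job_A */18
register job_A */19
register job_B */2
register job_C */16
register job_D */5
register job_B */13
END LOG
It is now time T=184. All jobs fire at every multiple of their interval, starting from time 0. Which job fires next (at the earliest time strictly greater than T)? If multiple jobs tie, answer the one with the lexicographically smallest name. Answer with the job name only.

Op 1: register job_B */9 -> active={job_B:*/9}
Op 2: register job_C */4 -> active={job_B:*/9, job_C:*/4}
Op 3: unregister job_C -> active={job_B:*/9}
Op 4: unregister job_B -> active={}
Op 5: register job_D */8 -> active={job_D:*/8}
Op 6: register job_A */18 -> active={job_A:*/18, job_D:*/8}
Op 7: register job_A */19 -> active={job_A:*/19, job_D:*/8}
Op 8: register job_B */2 -> active={job_A:*/19, job_B:*/2, job_D:*/8}
Op 9: register job_C */16 -> active={job_A:*/19, job_B:*/2, job_C:*/16, job_D:*/8}
Op 10: register job_D */5 -> active={job_A:*/19, job_B:*/2, job_C:*/16, job_D:*/5}
Op 11: register job_B */13 -> active={job_A:*/19, job_B:*/13, job_C:*/16, job_D:*/5}
  job_A: interval 19, next fire after T=184 is 190
  job_B: interval 13, next fire after T=184 is 195
  job_C: interval 16, next fire after T=184 is 192
  job_D: interval 5, next fire after T=184 is 185
Earliest = 185, winner (lex tiebreak) = job_D

Answer: job_D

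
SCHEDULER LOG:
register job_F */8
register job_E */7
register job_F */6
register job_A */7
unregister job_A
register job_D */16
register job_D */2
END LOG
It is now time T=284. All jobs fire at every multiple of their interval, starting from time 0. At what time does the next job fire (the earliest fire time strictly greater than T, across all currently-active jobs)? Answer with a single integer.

Op 1: register job_F */8 -> active={job_F:*/8}
Op 2: register job_E */7 -> active={job_E:*/7, job_F:*/8}
Op 3: register job_F */6 -> active={job_E:*/7, job_F:*/6}
Op 4: register job_A */7 -> active={job_A:*/7, job_E:*/7, job_F:*/6}
Op 5: unregister job_A -> active={job_E:*/7, job_F:*/6}
Op 6: register job_D */16 -> active={job_D:*/16, job_E:*/7, job_F:*/6}
Op 7: register job_D */2 -> active={job_D:*/2, job_E:*/7, job_F:*/6}
  job_D: interval 2, next fire after T=284 is 286
  job_E: interval 7, next fire after T=284 is 287
  job_F: interval 6, next fire after T=284 is 288
Earliest fire time = 286 (job job_D)

Answer: 286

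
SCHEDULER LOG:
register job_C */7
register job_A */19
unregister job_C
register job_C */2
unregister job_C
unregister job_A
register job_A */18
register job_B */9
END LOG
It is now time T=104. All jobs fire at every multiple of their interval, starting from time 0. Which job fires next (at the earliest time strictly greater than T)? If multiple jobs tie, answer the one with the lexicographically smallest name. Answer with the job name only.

Answer: job_A

Derivation:
Op 1: register job_C */7 -> active={job_C:*/7}
Op 2: register job_A */19 -> active={job_A:*/19, job_C:*/7}
Op 3: unregister job_C -> active={job_A:*/19}
Op 4: register job_C */2 -> active={job_A:*/19, job_C:*/2}
Op 5: unregister job_C -> active={job_A:*/19}
Op 6: unregister job_A -> active={}
Op 7: register job_A */18 -> active={job_A:*/18}
Op 8: register job_B */9 -> active={job_A:*/18, job_B:*/9}
  job_A: interval 18, next fire after T=104 is 108
  job_B: interval 9, next fire after T=104 is 108
Earliest = 108, winner (lex tiebreak) = job_A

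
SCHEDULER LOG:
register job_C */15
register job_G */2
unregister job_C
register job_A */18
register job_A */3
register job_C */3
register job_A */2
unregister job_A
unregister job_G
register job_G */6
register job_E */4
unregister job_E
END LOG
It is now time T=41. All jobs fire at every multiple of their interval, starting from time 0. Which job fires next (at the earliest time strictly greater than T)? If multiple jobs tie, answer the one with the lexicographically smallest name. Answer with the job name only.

Answer: job_C

Derivation:
Op 1: register job_C */15 -> active={job_C:*/15}
Op 2: register job_G */2 -> active={job_C:*/15, job_G:*/2}
Op 3: unregister job_C -> active={job_G:*/2}
Op 4: register job_A */18 -> active={job_A:*/18, job_G:*/2}
Op 5: register job_A */3 -> active={job_A:*/3, job_G:*/2}
Op 6: register job_C */3 -> active={job_A:*/3, job_C:*/3, job_G:*/2}
Op 7: register job_A */2 -> active={job_A:*/2, job_C:*/3, job_G:*/2}
Op 8: unregister job_A -> active={job_C:*/3, job_G:*/2}
Op 9: unregister job_G -> active={job_C:*/3}
Op 10: register job_G */6 -> active={job_C:*/3, job_G:*/6}
Op 11: register job_E */4 -> active={job_C:*/3, job_E:*/4, job_G:*/6}
Op 12: unregister job_E -> active={job_C:*/3, job_G:*/6}
  job_C: interval 3, next fire after T=41 is 42
  job_G: interval 6, next fire after T=41 is 42
Earliest = 42, winner (lex tiebreak) = job_C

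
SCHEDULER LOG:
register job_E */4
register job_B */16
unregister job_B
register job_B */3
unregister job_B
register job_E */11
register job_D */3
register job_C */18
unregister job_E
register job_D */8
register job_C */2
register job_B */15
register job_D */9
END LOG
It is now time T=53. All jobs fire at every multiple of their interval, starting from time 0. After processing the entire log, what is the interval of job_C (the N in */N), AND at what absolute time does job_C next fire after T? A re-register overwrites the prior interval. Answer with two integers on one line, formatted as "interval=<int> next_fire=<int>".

Answer: interval=2 next_fire=54

Derivation:
Op 1: register job_E */4 -> active={job_E:*/4}
Op 2: register job_B */16 -> active={job_B:*/16, job_E:*/4}
Op 3: unregister job_B -> active={job_E:*/4}
Op 4: register job_B */3 -> active={job_B:*/3, job_E:*/4}
Op 5: unregister job_B -> active={job_E:*/4}
Op 6: register job_E */11 -> active={job_E:*/11}
Op 7: register job_D */3 -> active={job_D:*/3, job_E:*/11}
Op 8: register job_C */18 -> active={job_C:*/18, job_D:*/3, job_E:*/11}
Op 9: unregister job_E -> active={job_C:*/18, job_D:*/3}
Op 10: register job_D */8 -> active={job_C:*/18, job_D:*/8}
Op 11: register job_C */2 -> active={job_C:*/2, job_D:*/8}
Op 12: register job_B */15 -> active={job_B:*/15, job_C:*/2, job_D:*/8}
Op 13: register job_D */9 -> active={job_B:*/15, job_C:*/2, job_D:*/9}
Final interval of job_C = 2
Next fire of job_C after T=53: (53//2+1)*2 = 54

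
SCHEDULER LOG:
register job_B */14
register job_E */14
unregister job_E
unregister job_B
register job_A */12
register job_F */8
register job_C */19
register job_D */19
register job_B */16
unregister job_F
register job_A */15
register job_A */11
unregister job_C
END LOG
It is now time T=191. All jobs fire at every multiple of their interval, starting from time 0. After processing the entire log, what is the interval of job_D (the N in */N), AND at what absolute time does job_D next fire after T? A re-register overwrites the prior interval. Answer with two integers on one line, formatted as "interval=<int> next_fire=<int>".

Op 1: register job_B */14 -> active={job_B:*/14}
Op 2: register job_E */14 -> active={job_B:*/14, job_E:*/14}
Op 3: unregister job_E -> active={job_B:*/14}
Op 4: unregister job_B -> active={}
Op 5: register job_A */12 -> active={job_A:*/12}
Op 6: register job_F */8 -> active={job_A:*/12, job_F:*/8}
Op 7: register job_C */19 -> active={job_A:*/12, job_C:*/19, job_F:*/8}
Op 8: register job_D */19 -> active={job_A:*/12, job_C:*/19, job_D:*/19, job_F:*/8}
Op 9: register job_B */16 -> active={job_A:*/12, job_B:*/16, job_C:*/19, job_D:*/19, job_F:*/8}
Op 10: unregister job_F -> active={job_A:*/12, job_B:*/16, job_C:*/19, job_D:*/19}
Op 11: register job_A */15 -> active={job_A:*/15, job_B:*/16, job_C:*/19, job_D:*/19}
Op 12: register job_A */11 -> active={job_A:*/11, job_B:*/16, job_C:*/19, job_D:*/19}
Op 13: unregister job_C -> active={job_A:*/11, job_B:*/16, job_D:*/19}
Final interval of job_D = 19
Next fire of job_D after T=191: (191//19+1)*19 = 209

Answer: interval=19 next_fire=209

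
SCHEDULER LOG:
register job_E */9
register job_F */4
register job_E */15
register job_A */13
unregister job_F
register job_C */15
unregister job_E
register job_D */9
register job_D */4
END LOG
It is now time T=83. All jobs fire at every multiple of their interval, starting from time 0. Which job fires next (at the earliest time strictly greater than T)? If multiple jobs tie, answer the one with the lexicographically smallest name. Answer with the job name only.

Answer: job_D

Derivation:
Op 1: register job_E */9 -> active={job_E:*/9}
Op 2: register job_F */4 -> active={job_E:*/9, job_F:*/4}
Op 3: register job_E */15 -> active={job_E:*/15, job_F:*/4}
Op 4: register job_A */13 -> active={job_A:*/13, job_E:*/15, job_F:*/4}
Op 5: unregister job_F -> active={job_A:*/13, job_E:*/15}
Op 6: register job_C */15 -> active={job_A:*/13, job_C:*/15, job_E:*/15}
Op 7: unregister job_E -> active={job_A:*/13, job_C:*/15}
Op 8: register job_D */9 -> active={job_A:*/13, job_C:*/15, job_D:*/9}
Op 9: register job_D */4 -> active={job_A:*/13, job_C:*/15, job_D:*/4}
  job_A: interval 13, next fire after T=83 is 91
  job_C: interval 15, next fire after T=83 is 90
  job_D: interval 4, next fire after T=83 is 84
Earliest = 84, winner (lex tiebreak) = job_D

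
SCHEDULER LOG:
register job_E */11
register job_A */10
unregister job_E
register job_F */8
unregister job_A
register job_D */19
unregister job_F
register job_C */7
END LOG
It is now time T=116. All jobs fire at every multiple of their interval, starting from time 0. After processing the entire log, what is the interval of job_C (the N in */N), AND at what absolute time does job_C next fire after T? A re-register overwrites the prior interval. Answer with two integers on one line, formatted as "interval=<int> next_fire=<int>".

Op 1: register job_E */11 -> active={job_E:*/11}
Op 2: register job_A */10 -> active={job_A:*/10, job_E:*/11}
Op 3: unregister job_E -> active={job_A:*/10}
Op 4: register job_F */8 -> active={job_A:*/10, job_F:*/8}
Op 5: unregister job_A -> active={job_F:*/8}
Op 6: register job_D */19 -> active={job_D:*/19, job_F:*/8}
Op 7: unregister job_F -> active={job_D:*/19}
Op 8: register job_C */7 -> active={job_C:*/7, job_D:*/19}
Final interval of job_C = 7
Next fire of job_C after T=116: (116//7+1)*7 = 119

Answer: interval=7 next_fire=119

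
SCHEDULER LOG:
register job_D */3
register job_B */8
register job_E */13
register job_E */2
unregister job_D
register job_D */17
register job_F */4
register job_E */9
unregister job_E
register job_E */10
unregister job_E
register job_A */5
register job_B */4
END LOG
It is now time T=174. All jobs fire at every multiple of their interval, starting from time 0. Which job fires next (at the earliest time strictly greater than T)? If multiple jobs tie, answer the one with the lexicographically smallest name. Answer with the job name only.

Answer: job_A

Derivation:
Op 1: register job_D */3 -> active={job_D:*/3}
Op 2: register job_B */8 -> active={job_B:*/8, job_D:*/3}
Op 3: register job_E */13 -> active={job_B:*/8, job_D:*/3, job_E:*/13}
Op 4: register job_E */2 -> active={job_B:*/8, job_D:*/3, job_E:*/2}
Op 5: unregister job_D -> active={job_B:*/8, job_E:*/2}
Op 6: register job_D */17 -> active={job_B:*/8, job_D:*/17, job_E:*/2}
Op 7: register job_F */4 -> active={job_B:*/8, job_D:*/17, job_E:*/2, job_F:*/4}
Op 8: register job_E */9 -> active={job_B:*/8, job_D:*/17, job_E:*/9, job_F:*/4}
Op 9: unregister job_E -> active={job_B:*/8, job_D:*/17, job_F:*/4}
Op 10: register job_E */10 -> active={job_B:*/8, job_D:*/17, job_E:*/10, job_F:*/4}
Op 11: unregister job_E -> active={job_B:*/8, job_D:*/17, job_F:*/4}
Op 12: register job_A */5 -> active={job_A:*/5, job_B:*/8, job_D:*/17, job_F:*/4}
Op 13: register job_B */4 -> active={job_A:*/5, job_B:*/4, job_D:*/17, job_F:*/4}
  job_A: interval 5, next fire after T=174 is 175
  job_B: interval 4, next fire after T=174 is 176
  job_D: interval 17, next fire after T=174 is 187
  job_F: interval 4, next fire after T=174 is 176
Earliest = 175, winner (lex tiebreak) = job_A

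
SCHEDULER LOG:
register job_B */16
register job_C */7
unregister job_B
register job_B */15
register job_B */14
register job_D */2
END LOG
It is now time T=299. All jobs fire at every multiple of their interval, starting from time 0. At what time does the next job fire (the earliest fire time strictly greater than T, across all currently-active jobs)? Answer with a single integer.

Answer: 300

Derivation:
Op 1: register job_B */16 -> active={job_B:*/16}
Op 2: register job_C */7 -> active={job_B:*/16, job_C:*/7}
Op 3: unregister job_B -> active={job_C:*/7}
Op 4: register job_B */15 -> active={job_B:*/15, job_C:*/7}
Op 5: register job_B */14 -> active={job_B:*/14, job_C:*/7}
Op 6: register job_D */2 -> active={job_B:*/14, job_C:*/7, job_D:*/2}
  job_B: interval 14, next fire after T=299 is 308
  job_C: interval 7, next fire after T=299 is 301
  job_D: interval 2, next fire after T=299 is 300
Earliest fire time = 300 (job job_D)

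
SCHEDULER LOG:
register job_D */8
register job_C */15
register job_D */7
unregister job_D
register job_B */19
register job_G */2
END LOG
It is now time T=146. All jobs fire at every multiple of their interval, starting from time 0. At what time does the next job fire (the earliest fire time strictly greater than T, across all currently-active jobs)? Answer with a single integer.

Answer: 148

Derivation:
Op 1: register job_D */8 -> active={job_D:*/8}
Op 2: register job_C */15 -> active={job_C:*/15, job_D:*/8}
Op 3: register job_D */7 -> active={job_C:*/15, job_D:*/7}
Op 4: unregister job_D -> active={job_C:*/15}
Op 5: register job_B */19 -> active={job_B:*/19, job_C:*/15}
Op 6: register job_G */2 -> active={job_B:*/19, job_C:*/15, job_G:*/2}
  job_B: interval 19, next fire after T=146 is 152
  job_C: interval 15, next fire after T=146 is 150
  job_G: interval 2, next fire after T=146 is 148
Earliest fire time = 148 (job job_G)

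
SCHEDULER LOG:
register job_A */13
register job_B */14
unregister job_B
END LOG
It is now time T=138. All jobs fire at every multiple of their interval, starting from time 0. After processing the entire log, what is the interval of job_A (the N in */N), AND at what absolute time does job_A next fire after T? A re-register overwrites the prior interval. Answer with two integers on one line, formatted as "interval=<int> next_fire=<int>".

Answer: interval=13 next_fire=143

Derivation:
Op 1: register job_A */13 -> active={job_A:*/13}
Op 2: register job_B */14 -> active={job_A:*/13, job_B:*/14}
Op 3: unregister job_B -> active={job_A:*/13}
Final interval of job_A = 13
Next fire of job_A after T=138: (138//13+1)*13 = 143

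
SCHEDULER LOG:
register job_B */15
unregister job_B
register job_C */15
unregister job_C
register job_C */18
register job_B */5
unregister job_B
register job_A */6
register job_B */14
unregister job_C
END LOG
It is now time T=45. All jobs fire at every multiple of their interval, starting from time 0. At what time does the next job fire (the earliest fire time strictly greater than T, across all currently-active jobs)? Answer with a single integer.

Answer: 48

Derivation:
Op 1: register job_B */15 -> active={job_B:*/15}
Op 2: unregister job_B -> active={}
Op 3: register job_C */15 -> active={job_C:*/15}
Op 4: unregister job_C -> active={}
Op 5: register job_C */18 -> active={job_C:*/18}
Op 6: register job_B */5 -> active={job_B:*/5, job_C:*/18}
Op 7: unregister job_B -> active={job_C:*/18}
Op 8: register job_A */6 -> active={job_A:*/6, job_C:*/18}
Op 9: register job_B */14 -> active={job_A:*/6, job_B:*/14, job_C:*/18}
Op 10: unregister job_C -> active={job_A:*/6, job_B:*/14}
  job_A: interval 6, next fire after T=45 is 48
  job_B: interval 14, next fire after T=45 is 56
Earliest fire time = 48 (job job_A)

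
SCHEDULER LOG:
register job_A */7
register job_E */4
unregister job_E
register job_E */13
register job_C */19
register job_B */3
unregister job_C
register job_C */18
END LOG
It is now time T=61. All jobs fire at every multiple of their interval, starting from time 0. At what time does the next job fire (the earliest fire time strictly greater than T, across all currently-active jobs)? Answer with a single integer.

Op 1: register job_A */7 -> active={job_A:*/7}
Op 2: register job_E */4 -> active={job_A:*/7, job_E:*/4}
Op 3: unregister job_E -> active={job_A:*/7}
Op 4: register job_E */13 -> active={job_A:*/7, job_E:*/13}
Op 5: register job_C */19 -> active={job_A:*/7, job_C:*/19, job_E:*/13}
Op 6: register job_B */3 -> active={job_A:*/7, job_B:*/3, job_C:*/19, job_E:*/13}
Op 7: unregister job_C -> active={job_A:*/7, job_B:*/3, job_E:*/13}
Op 8: register job_C */18 -> active={job_A:*/7, job_B:*/3, job_C:*/18, job_E:*/13}
  job_A: interval 7, next fire after T=61 is 63
  job_B: interval 3, next fire after T=61 is 63
  job_C: interval 18, next fire after T=61 is 72
  job_E: interval 13, next fire after T=61 is 65
Earliest fire time = 63 (job job_A)

Answer: 63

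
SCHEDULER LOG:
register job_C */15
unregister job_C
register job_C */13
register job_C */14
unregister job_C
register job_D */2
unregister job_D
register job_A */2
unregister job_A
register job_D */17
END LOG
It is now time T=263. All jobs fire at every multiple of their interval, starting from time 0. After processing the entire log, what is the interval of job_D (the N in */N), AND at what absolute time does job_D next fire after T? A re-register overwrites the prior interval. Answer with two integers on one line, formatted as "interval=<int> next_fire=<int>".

Answer: interval=17 next_fire=272

Derivation:
Op 1: register job_C */15 -> active={job_C:*/15}
Op 2: unregister job_C -> active={}
Op 3: register job_C */13 -> active={job_C:*/13}
Op 4: register job_C */14 -> active={job_C:*/14}
Op 5: unregister job_C -> active={}
Op 6: register job_D */2 -> active={job_D:*/2}
Op 7: unregister job_D -> active={}
Op 8: register job_A */2 -> active={job_A:*/2}
Op 9: unregister job_A -> active={}
Op 10: register job_D */17 -> active={job_D:*/17}
Final interval of job_D = 17
Next fire of job_D after T=263: (263//17+1)*17 = 272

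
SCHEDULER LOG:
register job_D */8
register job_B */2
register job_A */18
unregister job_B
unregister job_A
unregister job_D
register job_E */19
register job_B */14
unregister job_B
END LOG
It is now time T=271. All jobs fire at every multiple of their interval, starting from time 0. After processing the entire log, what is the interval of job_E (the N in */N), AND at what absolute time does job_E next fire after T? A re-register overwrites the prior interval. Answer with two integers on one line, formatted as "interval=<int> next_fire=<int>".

Op 1: register job_D */8 -> active={job_D:*/8}
Op 2: register job_B */2 -> active={job_B:*/2, job_D:*/8}
Op 3: register job_A */18 -> active={job_A:*/18, job_B:*/2, job_D:*/8}
Op 4: unregister job_B -> active={job_A:*/18, job_D:*/8}
Op 5: unregister job_A -> active={job_D:*/8}
Op 6: unregister job_D -> active={}
Op 7: register job_E */19 -> active={job_E:*/19}
Op 8: register job_B */14 -> active={job_B:*/14, job_E:*/19}
Op 9: unregister job_B -> active={job_E:*/19}
Final interval of job_E = 19
Next fire of job_E after T=271: (271//19+1)*19 = 285

Answer: interval=19 next_fire=285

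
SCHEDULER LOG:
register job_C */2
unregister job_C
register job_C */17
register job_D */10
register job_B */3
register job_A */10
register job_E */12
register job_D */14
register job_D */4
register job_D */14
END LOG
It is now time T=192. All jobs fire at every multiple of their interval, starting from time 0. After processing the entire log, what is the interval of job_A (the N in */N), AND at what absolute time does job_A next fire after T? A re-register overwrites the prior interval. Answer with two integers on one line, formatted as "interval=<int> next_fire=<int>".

Answer: interval=10 next_fire=200

Derivation:
Op 1: register job_C */2 -> active={job_C:*/2}
Op 2: unregister job_C -> active={}
Op 3: register job_C */17 -> active={job_C:*/17}
Op 4: register job_D */10 -> active={job_C:*/17, job_D:*/10}
Op 5: register job_B */3 -> active={job_B:*/3, job_C:*/17, job_D:*/10}
Op 6: register job_A */10 -> active={job_A:*/10, job_B:*/3, job_C:*/17, job_D:*/10}
Op 7: register job_E */12 -> active={job_A:*/10, job_B:*/3, job_C:*/17, job_D:*/10, job_E:*/12}
Op 8: register job_D */14 -> active={job_A:*/10, job_B:*/3, job_C:*/17, job_D:*/14, job_E:*/12}
Op 9: register job_D */4 -> active={job_A:*/10, job_B:*/3, job_C:*/17, job_D:*/4, job_E:*/12}
Op 10: register job_D */14 -> active={job_A:*/10, job_B:*/3, job_C:*/17, job_D:*/14, job_E:*/12}
Final interval of job_A = 10
Next fire of job_A after T=192: (192//10+1)*10 = 200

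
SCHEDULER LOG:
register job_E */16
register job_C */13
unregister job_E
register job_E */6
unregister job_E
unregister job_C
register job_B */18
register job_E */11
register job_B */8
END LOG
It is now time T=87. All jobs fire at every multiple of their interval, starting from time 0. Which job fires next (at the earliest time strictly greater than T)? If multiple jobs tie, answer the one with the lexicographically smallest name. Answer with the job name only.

Op 1: register job_E */16 -> active={job_E:*/16}
Op 2: register job_C */13 -> active={job_C:*/13, job_E:*/16}
Op 3: unregister job_E -> active={job_C:*/13}
Op 4: register job_E */6 -> active={job_C:*/13, job_E:*/6}
Op 5: unregister job_E -> active={job_C:*/13}
Op 6: unregister job_C -> active={}
Op 7: register job_B */18 -> active={job_B:*/18}
Op 8: register job_E */11 -> active={job_B:*/18, job_E:*/11}
Op 9: register job_B */8 -> active={job_B:*/8, job_E:*/11}
  job_B: interval 8, next fire after T=87 is 88
  job_E: interval 11, next fire after T=87 is 88
Earliest = 88, winner (lex tiebreak) = job_B

Answer: job_B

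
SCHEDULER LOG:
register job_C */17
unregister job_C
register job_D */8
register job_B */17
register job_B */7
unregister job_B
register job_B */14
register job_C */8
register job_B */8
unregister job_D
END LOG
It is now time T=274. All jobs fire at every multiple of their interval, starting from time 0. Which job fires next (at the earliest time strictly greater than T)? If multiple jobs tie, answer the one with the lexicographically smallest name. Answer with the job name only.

Answer: job_B

Derivation:
Op 1: register job_C */17 -> active={job_C:*/17}
Op 2: unregister job_C -> active={}
Op 3: register job_D */8 -> active={job_D:*/8}
Op 4: register job_B */17 -> active={job_B:*/17, job_D:*/8}
Op 5: register job_B */7 -> active={job_B:*/7, job_D:*/8}
Op 6: unregister job_B -> active={job_D:*/8}
Op 7: register job_B */14 -> active={job_B:*/14, job_D:*/8}
Op 8: register job_C */8 -> active={job_B:*/14, job_C:*/8, job_D:*/8}
Op 9: register job_B */8 -> active={job_B:*/8, job_C:*/8, job_D:*/8}
Op 10: unregister job_D -> active={job_B:*/8, job_C:*/8}
  job_B: interval 8, next fire after T=274 is 280
  job_C: interval 8, next fire after T=274 is 280
Earliest = 280, winner (lex tiebreak) = job_B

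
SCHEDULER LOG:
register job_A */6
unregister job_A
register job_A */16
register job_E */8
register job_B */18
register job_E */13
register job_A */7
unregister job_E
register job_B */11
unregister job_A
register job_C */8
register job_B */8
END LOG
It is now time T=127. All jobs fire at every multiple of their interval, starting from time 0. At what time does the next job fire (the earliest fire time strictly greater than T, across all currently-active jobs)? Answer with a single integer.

Op 1: register job_A */6 -> active={job_A:*/6}
Op 2: unregister job_A -> active={}
Op 3: register job_A */16 -> active={job_A:*/16}
Op 4: register job_E */8 -> active={job_A:*/16, job_E:*/8}
Op 5: register job_B */18 -> active={job_A:*/16, job_B:*/18, job_E:*/8}
Op 6: register job_E */13 -> active={job_A:*/16, job_B:*/18, job_E:*/13}
Op 7: register job_A */7 -> active={job_A:*/7, job_B:*/18, job_E:*/13}
Op 8: unregister job_E -> active={job_A:*/7, job_B:*/18}
Op 9: register job_B */11 -> active={job_A:*/7, job_B:*/11}
Op 10: unregister job_A -> active={job_B:*/11}
Op 11: register job_C */8 -> active={job_B:*/11, job_C:*/8}
Op 12: register job_B */8 -> active={job_B:*/8, job_C:*/8}
  job_B: interval 8, next fire after T=127 is 128
  job_C: interval 8, next fire after T=127 is 128
Earliest fire time = 128 (job job_B)

Answer: 128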